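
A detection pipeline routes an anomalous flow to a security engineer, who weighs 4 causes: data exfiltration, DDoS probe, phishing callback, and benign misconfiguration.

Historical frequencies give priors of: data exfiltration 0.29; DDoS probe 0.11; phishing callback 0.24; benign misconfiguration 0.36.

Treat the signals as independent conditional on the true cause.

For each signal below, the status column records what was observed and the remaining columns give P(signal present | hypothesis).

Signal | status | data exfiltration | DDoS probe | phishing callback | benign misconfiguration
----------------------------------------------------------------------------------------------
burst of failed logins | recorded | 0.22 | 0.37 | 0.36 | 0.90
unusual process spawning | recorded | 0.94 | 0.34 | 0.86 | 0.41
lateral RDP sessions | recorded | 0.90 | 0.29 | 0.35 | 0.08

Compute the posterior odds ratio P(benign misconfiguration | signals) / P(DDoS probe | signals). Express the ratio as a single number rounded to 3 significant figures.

2.65

Unnormalized posterior weight (prior times the signal likelihoods) for each of the two hypotheses:
  benign misconfiguration: 0.36 × 0.90 × 0.41 × 0.08 = 0.010627
  DDoS probe: 0.11 × 0.37 × 0.34 × 0.29 = 0.004013
Odds(benign misconfiguration : DDoS probe) = 0.010627 / 0.004013 ≈ 2.65.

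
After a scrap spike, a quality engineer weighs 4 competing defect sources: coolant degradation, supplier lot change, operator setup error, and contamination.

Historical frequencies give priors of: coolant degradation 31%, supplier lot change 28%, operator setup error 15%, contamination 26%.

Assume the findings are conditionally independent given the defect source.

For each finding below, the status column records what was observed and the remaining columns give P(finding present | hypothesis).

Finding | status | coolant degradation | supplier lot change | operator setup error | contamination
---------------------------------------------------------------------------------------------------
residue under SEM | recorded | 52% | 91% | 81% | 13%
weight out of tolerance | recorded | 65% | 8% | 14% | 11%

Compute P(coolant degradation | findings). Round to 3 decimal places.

0.718

Multiply each prior by the joint likelihood of the evidence pattern:
  coolant degradation: 0.31 × 0.52 × 0.65 = 0.10478
  supplier lot change: 0.28 × 0.91 × 0.08 = 0.020384
  operator setup error: 0.15 × 0.81 × 0.14 = 0.01701
  contamination: 0.26 × 0.13 × 0.11 = 0.003718
The unnormalized weights sum to 0.14589.
P(coolant degradation | evidence) = 0.10478 / 0.14589 ≈ 0.718.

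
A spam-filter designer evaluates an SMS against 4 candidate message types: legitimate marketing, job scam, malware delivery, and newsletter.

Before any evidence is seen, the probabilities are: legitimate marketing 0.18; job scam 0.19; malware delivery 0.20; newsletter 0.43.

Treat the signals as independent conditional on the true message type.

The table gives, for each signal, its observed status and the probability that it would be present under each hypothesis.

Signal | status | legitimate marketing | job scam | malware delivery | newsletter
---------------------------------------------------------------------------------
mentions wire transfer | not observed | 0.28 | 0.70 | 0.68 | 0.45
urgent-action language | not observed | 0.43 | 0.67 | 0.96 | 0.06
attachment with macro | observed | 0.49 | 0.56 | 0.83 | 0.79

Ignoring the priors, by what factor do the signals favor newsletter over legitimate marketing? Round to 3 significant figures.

Take the product of per-signal likelihoods under each hypothesis (using 1 − P(present | H) for each absent signal), then divide.
  newsletter: (1 − 0.45) × (1 − 0.06) × 0.79 = 0.40843
  legitimate marketing: (1 − 0.28) × (1 − 0.43) × 0.49 = 0.2011
Bayes factor = 0.40843 / 0.2011 ≈ 2.03

2.03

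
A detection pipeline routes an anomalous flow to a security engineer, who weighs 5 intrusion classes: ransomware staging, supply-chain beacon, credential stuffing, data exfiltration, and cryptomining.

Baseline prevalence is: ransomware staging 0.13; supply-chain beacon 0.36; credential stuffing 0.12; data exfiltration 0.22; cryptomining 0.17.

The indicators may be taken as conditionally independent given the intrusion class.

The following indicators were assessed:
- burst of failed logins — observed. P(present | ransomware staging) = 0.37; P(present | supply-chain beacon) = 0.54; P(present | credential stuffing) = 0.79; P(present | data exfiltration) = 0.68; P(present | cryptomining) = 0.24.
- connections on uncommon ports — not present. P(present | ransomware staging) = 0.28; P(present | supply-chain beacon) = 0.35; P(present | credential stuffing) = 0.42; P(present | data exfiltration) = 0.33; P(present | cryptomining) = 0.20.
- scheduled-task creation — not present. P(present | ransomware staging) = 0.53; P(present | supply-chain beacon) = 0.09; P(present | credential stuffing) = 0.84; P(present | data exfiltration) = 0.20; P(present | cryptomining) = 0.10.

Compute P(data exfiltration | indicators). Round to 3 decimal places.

By Bayes' rule with conditional independence, the unnormalized weight for each hypothesis is prior × ∏ likelihoods (using 1 − P(present | H) for each absent indicator):
  ransomware staging: 0.13 × 0.37 × (1 − 0.28) × (1 − 0.53) = 0.016277
  supply-chain beacon: 0.36 × 0.54 × (1 − 0.35) × (1 − 0.09) = 0.11499
  credential stuffing: 0.12 × 0.79 × (1 − 0.42) × (1 − 0.84) = 0.0087974
  data exfiltration: 0.22 × 0.68 × (1 − 0.33) × (1 − 0.20) = 0.080186
  cryptomining: 0.17 × 0.24 × (1 − 0.20) × (1 − 0.10) = 0.029376
The unnormalized weights sum to 0.24962.
P(data exfiltration | evidence) = 0.080186 / 0.24962 ≈ 0.321.

0.321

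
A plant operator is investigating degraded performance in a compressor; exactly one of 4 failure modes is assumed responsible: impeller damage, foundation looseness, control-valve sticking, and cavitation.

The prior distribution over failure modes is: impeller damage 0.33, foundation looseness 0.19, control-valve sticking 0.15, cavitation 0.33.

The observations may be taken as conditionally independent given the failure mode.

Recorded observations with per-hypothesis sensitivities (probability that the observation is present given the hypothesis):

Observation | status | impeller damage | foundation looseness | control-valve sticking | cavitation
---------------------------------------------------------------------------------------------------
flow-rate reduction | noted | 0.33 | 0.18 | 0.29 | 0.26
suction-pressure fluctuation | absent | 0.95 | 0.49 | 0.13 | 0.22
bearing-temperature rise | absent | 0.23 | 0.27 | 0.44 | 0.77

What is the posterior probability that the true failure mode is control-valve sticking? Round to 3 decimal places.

0.396

Multiply each prior by the joint likelihood of the evidence pattern (using 1 − P(present | H) for each absent observation):
  impeller damage: 0.33 × 0.33 × (1 − 0.95) × (1 − 0.23) = 0.0041927
  foundation looseness: 0.19 × 0.18 × (1 − 0.49) × (1 − 0.27) = 0.012733
  control-valve sticking: 0.15 × 0.29 × (1 − 0.13) × (1 − 0.44) = 0.021193
  cavitation: 0.33 × 0.26 × (1 − 0.22) × (1 − 0.77) = 0.015393
The unnormalized weights sum to 0.053511.
P(control-valve sticking | evidence) = 0.021193 / 0.053511 ≈ 0.396.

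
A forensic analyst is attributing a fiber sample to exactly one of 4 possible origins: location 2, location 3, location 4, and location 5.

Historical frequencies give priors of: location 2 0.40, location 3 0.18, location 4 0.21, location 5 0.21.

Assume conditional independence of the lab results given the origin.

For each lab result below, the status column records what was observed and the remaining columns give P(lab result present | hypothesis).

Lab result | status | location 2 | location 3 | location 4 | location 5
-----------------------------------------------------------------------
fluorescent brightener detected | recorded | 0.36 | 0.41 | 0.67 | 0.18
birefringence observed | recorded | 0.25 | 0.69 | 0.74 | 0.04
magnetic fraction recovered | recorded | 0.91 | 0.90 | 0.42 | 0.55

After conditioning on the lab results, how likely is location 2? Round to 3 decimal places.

Multiply each prior by the joint likelihood of the lab result pattern:
  location 2: 0.40 × 0.36 × 0.25 × 0.91 = 0.03276
  location 3: 0.18 × 0.41 × 0.69 × 0.90 = 0.04583
  location 4: 0.21 × 0.67 × 0.74 × 0.42 = 0.04373
  location 5: 0.21 × 0.18 × 0.04 × 0.55 = 0.0008316
Marginal likelihood of the evidence = 0.12315.
P(location 2 | evidence) = 0.03276 / 0.12315 ≈ 0.266.

0.266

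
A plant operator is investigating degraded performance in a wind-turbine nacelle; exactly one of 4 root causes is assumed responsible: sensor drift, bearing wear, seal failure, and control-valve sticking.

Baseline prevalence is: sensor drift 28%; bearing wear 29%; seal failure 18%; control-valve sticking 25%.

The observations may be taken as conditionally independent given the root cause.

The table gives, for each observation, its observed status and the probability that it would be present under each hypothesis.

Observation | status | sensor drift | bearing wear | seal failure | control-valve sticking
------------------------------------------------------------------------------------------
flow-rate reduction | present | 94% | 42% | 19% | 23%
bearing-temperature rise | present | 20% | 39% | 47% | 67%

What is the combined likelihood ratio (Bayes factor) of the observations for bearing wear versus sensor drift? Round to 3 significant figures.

The Bayes factor is the ratio of the joint likelihoods of the evidence pattern under the two hypotheses.
  bearing wear: 0.42 × 0.39 = 0.1638
  sensor drift: 0.94 × 0.20 = 0.188
Bayes factor = 0.1638 / 0.188 ≈ 0.871

0.871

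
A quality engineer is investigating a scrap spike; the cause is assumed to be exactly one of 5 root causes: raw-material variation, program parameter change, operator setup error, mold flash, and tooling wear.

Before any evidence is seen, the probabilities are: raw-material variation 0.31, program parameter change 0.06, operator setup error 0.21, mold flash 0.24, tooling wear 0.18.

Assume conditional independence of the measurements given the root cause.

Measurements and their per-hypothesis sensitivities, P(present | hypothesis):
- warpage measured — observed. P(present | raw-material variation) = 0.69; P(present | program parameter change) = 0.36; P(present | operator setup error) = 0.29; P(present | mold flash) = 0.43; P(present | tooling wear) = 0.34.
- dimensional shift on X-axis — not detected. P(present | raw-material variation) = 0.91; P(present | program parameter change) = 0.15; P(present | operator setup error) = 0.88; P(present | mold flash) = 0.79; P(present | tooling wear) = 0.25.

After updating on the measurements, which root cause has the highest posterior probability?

For each hypothesis, the unnormalized posterior weight is prior × product of the measurement likelihoods (using 1 − P(present | H) for each absent measurement):
  raw-material variation: 0.31 × 0.69 × (1 − 0.91) = 0.019251
  program parameter change: 0.06 × 0.36 × (1 − 0.15) = 0.01836
  operator setup error: 0.21 × 0.29 × (1 − 0.88) = 0.007308
  mold flash: 0.24 × 0.43 × (1 − 0.79) = 0.021672
  tooling wear: 0.18 × 0.34 × (1 − 0.25) = 0.0459
Marginal likelihood of the evidence = 0.11249.
P(raw-material variation | evidence) ≈ 0.019251 / 0.11249 ≈ 0.171
P(program parameter change | evidence) ≈ 0.01836 / 0.11249 ≈ 0.163
P(operator setup error | evidence) ≈ 0.007308 / 0.11249 ≈ 0.065
P(mold flash | evidence) ≈ 0.021672 / 0.11249 ≈ 0.193
P(tooling wear | evidence) ≈ 0.0459 / 0.11249 ≈ 0.408
The largest is 0.408, so tooling wear is most probable.

tooling wear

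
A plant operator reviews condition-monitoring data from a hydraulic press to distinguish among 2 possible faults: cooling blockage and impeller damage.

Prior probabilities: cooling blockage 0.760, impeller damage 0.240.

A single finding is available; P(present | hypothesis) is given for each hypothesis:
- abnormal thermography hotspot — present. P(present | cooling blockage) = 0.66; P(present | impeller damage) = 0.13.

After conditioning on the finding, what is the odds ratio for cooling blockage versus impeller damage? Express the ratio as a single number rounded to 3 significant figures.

The normalizing constant cancels in an odds ratio, so compute prior × likelihood for the two hypotheses only:
  cooling blockage: 0.760 × 0.66 = 0.5016
  impeller damage: 0.240 × 0.13 = 0.0312
Posterior odds = 0.5016 / 0.0312 ≈ 16.1.

16.1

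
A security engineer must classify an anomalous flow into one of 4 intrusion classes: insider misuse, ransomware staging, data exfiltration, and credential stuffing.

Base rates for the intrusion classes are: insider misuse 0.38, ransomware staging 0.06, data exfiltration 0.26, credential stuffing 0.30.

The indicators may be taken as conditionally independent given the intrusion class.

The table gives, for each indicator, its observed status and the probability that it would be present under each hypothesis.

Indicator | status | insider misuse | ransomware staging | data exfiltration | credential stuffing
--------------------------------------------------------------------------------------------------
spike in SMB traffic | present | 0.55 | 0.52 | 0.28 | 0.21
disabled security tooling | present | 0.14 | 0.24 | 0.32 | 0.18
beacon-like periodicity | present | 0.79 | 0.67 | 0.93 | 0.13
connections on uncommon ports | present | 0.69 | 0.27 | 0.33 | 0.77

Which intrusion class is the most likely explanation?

Multiply each prior by the joint likelihood of the indicator pattern:
  insider misuse: 0.38 × 0.55 × 0.14 × 0.79 × 0.69 = 0.01595
  ransomware staging: 0.06 × 0.52 × 0.24 × 0.67 × 0.27 = 0.0013546
  data exfiltration: 0.26 × 0.28 × 0.32 × 0.93 × 0.33 = 0.0071495
  credential stuffing: 0.30 × 0.21 × 0.18 × 0.13 × 0.77 = 0.0011351
Marginal likelihood of the evidence = 0.025589.
P(insider misuse | evidence) ≈ 0.01595 / 0.025589 ≈ 0.623
P(ransomware staging | evidence) ≈ 0.0013546 / 0.025589 ≈ 0.053
P(data exfiltration | evidence) ≈ 0.0071495 / 0.025589 ≈ 0.279
P(credential stuffing | evidence) ≈ 0.0011351 / 0.025589 ≈ 0.044
The largest is 0.623, so insider misuse is most probable.

insider misuse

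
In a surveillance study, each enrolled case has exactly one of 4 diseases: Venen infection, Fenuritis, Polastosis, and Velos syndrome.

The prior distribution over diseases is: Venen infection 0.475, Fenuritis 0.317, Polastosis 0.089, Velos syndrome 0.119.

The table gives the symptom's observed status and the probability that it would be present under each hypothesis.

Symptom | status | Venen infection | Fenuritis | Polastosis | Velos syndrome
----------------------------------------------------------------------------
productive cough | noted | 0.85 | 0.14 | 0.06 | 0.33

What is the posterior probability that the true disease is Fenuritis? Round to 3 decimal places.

0.090

For each hypothesis, the unnormalized posterior weight is prior × likelihood:
  Venen infection: 0.475 × 0.85 = 0.40375
  Fenuritis: 0.317 × 0.14 = 0.04438
  Polastosis: 0.089 × 0.06 = 0.00534
  Velos syndrome: 0.119 × 0.33 = 0.03927
The unnormalized weights sum to 0.49274.
P(Fenuritis | evidence) = 0.04438 / 0.49274 ≈ 0.090.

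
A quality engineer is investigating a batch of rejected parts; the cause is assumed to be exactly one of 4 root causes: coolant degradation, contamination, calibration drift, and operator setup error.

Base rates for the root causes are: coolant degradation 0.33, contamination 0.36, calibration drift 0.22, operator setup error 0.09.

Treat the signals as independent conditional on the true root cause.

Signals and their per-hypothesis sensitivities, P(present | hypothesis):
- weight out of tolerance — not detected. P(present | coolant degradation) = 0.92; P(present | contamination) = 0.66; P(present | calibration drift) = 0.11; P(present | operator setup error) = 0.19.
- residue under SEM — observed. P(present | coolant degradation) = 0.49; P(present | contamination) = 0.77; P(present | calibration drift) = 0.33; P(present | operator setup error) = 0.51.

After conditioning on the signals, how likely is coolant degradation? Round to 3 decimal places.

0.062

For each hypothesis, the unnormalized posterior weight is prior × product of the signal likelihoods (using 1 − P(present | H) for each absent signal):
  coolant degradation: 0.33 × (1 − 0.92) × 0.49 = 0.012936
  contamination: 0.36 × (1 − 0.66) × 0.77 = 0.094248
  calibration drift: 0.22 × (1 − 0.11) × 0.33 = 0.064614
  operator setup error: 0.09 × (1 − 0.19) × 0.51 = 0.037179
Marginal likelihood of the evidence = 0.20898.
P(coolant degradation | evidence) = 0.012936 / 0.20898 ≈ 0.062.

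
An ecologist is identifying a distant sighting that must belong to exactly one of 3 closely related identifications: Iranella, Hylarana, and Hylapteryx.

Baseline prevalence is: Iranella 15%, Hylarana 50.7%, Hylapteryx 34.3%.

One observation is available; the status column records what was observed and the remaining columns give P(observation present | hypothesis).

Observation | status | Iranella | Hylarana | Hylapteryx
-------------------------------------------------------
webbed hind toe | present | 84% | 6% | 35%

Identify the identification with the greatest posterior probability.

Iranella

By Bayes' rule, the unnormalized weight for each hypothesis is prior × likelihood:
  Iranella: 0.150 × 0.84 = 0.126
  Hylarana: 0.507 × 0.06 = 0.03042
  Hylapteryx: 0.343 × 0.35 = 0.12005
Normalizing constant Z = 0.126 + 0.03042 + 0.12005 = 0.27647.
P(Iranella | evidence) ≈ 0.126 / 0.27647 ≈ 0.456
P(Hylarana | evidence) ≈ 0.03042 / 0.27647 ≈ 0.110
P(Hylapteryx | evidence) ≈ 0.12005 / 0.27647 ≈ 0.434
The largest is 0.456, so Iranella is most probable.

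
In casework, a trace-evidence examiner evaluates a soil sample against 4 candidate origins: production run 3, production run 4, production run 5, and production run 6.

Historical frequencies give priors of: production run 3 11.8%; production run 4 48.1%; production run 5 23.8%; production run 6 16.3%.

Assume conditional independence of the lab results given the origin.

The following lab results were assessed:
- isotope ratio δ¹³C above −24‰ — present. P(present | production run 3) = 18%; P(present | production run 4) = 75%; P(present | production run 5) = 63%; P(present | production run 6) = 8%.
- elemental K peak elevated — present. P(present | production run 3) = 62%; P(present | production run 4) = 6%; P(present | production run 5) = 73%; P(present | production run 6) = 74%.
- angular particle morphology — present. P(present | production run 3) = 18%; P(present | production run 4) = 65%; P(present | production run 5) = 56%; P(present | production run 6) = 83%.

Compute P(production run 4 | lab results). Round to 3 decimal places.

0.164

By Bayes' rule with conditional independence, the unnormalized weight for each hypothesis is prior × ∏ likelihoods:
  production run 3: 0.118 × 0.18 × 0.62 × 0.18 = 0.0023704
  production run 4: 0.481 × 0.75 × 0.06 × 0.65 = 0.014069
  production run 5: 0.238 × 0.63 × 0.73 × 0.56 = 0.061295
  production run 6: 0.163 × 0.08 × 0.74 × 0.83 = 0.0080092
The unnormalized weights sum to 0.085744.
P(production run 4 | evidence) = 0.014069 / 0.085744 ≈ 0.164.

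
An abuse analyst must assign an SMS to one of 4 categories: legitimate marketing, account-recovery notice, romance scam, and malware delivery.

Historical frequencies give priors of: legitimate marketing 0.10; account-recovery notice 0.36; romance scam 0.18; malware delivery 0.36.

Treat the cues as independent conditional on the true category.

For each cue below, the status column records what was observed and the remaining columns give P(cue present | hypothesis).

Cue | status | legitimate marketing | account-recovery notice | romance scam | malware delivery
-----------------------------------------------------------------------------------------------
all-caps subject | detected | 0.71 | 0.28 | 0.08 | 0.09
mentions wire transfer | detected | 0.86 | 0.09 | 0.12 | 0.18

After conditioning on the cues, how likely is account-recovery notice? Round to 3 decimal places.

By Bayes' rule with conditional independence, the unnormalized weight for each hypothesis is prior × ∏ likelihoods:
  legitimate marketing: 0.10 × 0.71 × 0.86 = 0.06106
  account-recovery notice: 0.36 × 0.28 × 0.09 = 0.009072
  romance scam: 0.18 × 0.08 × 0.12 = 0.001728
  malware delivery: 0.36 × 0.09 × 0.18 = 0.005832
Marginal likelihood of the evidence = 0.077692.
P(account-recovery notice | evidence) = 0.009072 / 0.077692 ≈ 0.117.

0.117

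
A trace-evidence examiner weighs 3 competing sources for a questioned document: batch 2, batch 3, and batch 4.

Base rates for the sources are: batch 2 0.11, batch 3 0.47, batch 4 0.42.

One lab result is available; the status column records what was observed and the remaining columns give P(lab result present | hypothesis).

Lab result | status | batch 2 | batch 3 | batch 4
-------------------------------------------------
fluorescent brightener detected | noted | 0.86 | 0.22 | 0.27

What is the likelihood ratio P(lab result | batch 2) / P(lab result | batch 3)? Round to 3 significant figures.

Likelihood of this lab result under each hypothesis:
  batch 2: 0.86
  batch 3: 0.22
Bayes factor = 0.86 / 0.22 ≈ 3.91

3.91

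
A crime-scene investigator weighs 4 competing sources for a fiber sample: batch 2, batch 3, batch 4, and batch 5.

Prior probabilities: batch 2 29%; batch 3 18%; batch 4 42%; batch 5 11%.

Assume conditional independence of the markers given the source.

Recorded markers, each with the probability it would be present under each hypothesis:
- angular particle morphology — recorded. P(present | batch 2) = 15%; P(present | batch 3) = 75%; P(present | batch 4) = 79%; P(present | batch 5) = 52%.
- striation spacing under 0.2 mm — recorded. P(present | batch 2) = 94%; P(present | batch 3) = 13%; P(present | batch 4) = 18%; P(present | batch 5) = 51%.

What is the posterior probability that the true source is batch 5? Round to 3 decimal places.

0.198

By Bayes' rule with conditional independence, the unnormalized weight for each hypothesis is prior × ∏ likelihoods:
  batch 2: 0.29 × 0.15 × 0.94 = 0.04089
  batch 3: 0.18 × 0.75 × 0.13 = 0.01755
  batch 4: 0.42 × 0.79 × 0.18 = 0.059724
  batch 5: 0.11 × 0.52 × 0.51 = 0.029172
Normalizing constant Z = 0.04089 + 0.01755 + 0.059724 + 0.029172 = 0.14734.
P(batch 5 | evidence) = 0.029172 / 0.14734 ≈ 0.198.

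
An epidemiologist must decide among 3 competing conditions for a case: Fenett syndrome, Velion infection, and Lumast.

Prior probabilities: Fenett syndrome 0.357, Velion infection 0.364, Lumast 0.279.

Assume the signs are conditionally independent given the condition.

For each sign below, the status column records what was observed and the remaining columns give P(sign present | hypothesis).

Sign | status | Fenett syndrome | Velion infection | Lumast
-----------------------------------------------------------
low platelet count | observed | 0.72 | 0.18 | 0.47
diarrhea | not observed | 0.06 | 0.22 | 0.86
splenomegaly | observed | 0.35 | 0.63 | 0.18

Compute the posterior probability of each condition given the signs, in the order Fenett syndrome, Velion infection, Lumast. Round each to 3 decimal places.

For each hypothesis, the unnormalized posterior weight is prior × product of the sign likelihoods (using 1 − P(present | H) for each absent sign):
  Fenett syndrome: 0.357 × 0.72 × (1 − 0.06) × 0.35 = 0.084566
  Velion infection: 0.364 × 0.18 × (1 − 0.22) × 0.63 = 0.032197
  Lumast: 0.279 × 0.47 × (1 − 0.86) × 0.18 = 0.0033045
Marginal likelihood of the evidence = 0.12007.
P(Fenett syndrome | evidence) = 0.084566 / 0.12007 ≈ 0.704
P(Velion infection | evidence) = 0.032197 / 0.12007 ≈ 0.268
P(Lumast | evidence) = 0.0033045 / 0.12007 ≈ 0.028

0.704, 0.268, 0.028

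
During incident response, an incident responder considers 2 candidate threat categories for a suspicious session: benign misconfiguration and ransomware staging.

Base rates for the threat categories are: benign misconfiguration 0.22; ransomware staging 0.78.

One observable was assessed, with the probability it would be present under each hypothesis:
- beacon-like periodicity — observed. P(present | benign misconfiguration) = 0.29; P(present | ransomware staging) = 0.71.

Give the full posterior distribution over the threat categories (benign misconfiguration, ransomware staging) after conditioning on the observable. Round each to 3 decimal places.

Multiply each prior by the likelihood of the observable:
  benign misconfiguration: 0.22 × 0.29 = 0.0638
  ransomware staging: 0.78 × 0.71 = 0.5538
Marginal likelihood of the evidence = 0.6176.
P(benign misconfiguration | evidence) = 0.0638 / 0.6176 ≈ 0.103
P(ransomware staging | evidence) = 0.5538 / 0.6176 ≈ 0.897

0.103, 0.897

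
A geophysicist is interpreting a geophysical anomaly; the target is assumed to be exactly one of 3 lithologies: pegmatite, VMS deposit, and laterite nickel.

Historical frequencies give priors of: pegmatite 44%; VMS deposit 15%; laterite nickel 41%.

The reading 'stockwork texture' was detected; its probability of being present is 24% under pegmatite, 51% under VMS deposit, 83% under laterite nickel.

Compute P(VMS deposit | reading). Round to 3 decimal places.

0.146

Multiply each prior by the likelihood of the reading:
  pegmatite: 0.44 × 0.24 = 0.1056
  VMS deposit: 0.15 × 0.51 = 0.0765
  laterite nickel: 0.41 × 0.83 = 0.3403
Marginal likelihood of the evidence = 0.5224.
P(VMS deposit | evidence) = 0.0765 / 0.5224 ≈ 0.146.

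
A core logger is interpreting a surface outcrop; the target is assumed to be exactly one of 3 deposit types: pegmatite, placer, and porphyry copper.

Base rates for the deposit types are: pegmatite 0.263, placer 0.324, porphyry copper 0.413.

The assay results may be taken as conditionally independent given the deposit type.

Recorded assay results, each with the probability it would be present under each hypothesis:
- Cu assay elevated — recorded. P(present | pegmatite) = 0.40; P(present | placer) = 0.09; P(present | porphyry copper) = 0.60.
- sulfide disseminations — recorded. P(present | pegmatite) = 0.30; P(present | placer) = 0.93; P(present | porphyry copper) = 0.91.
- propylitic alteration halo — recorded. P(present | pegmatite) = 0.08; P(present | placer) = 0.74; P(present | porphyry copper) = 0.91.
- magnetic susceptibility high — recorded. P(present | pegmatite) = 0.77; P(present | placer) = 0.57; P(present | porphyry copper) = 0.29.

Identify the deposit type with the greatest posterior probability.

For each hypothesis, the unnormalized posterior weight is prior × product of the assay result likelihoods:
  pegmatite: 0.263 × 0.40 × 0.30 × 0.08 × 0.77 = 0.0019441
  placer: 0.324 × 0.09 × 0.93 × 0.74 × 0.57 = 0.011439
  porphyry copper: 0.413 × 0.60 × 0.91 × 0.91 × 0.29 = 0.059509
Normalizing constant Z = 0.0019441 + 0.011439 + 0.059509 = 0.072892.
P(pegmatite | evidence) ≈ 0.0019441 / 0.072892 ≈ 0.027
P(placer | evidence) ≈ 0.011439 / 0.072892 ≈ 0.157
P(porphyry copper | evidence) ≈ 0.059509 / 0.072892 ≈ 0.816
The largest is 0.816, so porphyry copper is most probable.

porphyry copper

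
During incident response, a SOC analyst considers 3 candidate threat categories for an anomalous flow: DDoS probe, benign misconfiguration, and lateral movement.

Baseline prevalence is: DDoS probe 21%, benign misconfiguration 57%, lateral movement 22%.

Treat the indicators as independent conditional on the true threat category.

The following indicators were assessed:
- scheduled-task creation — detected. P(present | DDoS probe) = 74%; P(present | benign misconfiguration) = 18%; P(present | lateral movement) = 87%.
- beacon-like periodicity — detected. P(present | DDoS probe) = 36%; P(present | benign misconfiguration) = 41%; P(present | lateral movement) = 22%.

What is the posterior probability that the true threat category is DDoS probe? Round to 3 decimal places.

By Bayes' rule with conditional independence, the unnormalized weight for each hypothesis is prior × ∏ likelihoods:
  DDoS probe: 0.21 × 0.74 × 0.36 = 0.055944
  benign misconfiguration: 0.57 × 0.18 × 0.41 = 0.042066
  lateral movement: 0.22 × 0.87 × 0.22 = 0.042108
Normalizing constant Z = 0.055944 + 0.042066 + 0.042108 = 0.14012.
P(DDoS probe | evidence) = 0.055944 / 0.14012 ≈ 0.399.

0.399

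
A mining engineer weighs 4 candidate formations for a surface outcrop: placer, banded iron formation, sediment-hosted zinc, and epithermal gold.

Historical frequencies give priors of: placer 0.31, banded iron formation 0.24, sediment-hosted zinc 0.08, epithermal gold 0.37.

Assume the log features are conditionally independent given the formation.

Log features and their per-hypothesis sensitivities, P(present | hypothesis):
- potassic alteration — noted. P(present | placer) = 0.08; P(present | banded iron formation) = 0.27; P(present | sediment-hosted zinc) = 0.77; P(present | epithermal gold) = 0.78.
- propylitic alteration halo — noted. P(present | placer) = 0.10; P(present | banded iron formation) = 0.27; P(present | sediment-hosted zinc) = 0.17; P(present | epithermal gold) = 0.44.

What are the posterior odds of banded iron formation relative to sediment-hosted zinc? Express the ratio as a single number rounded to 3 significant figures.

1.67

Unnormalized posterior weight (prior times the log feature likelihoods) for each of the two hypotheses:
  banded iron formation: 0.24 × 0.27 × 0.27 = 0.017496
  sediment-hosted zinc: 0.08 × 0.77 × 0.17 = 0.010472
Odds(banded iron formation : sediment-hosted zinc) = 0.017496 / 0.010472 ≈ 1.67.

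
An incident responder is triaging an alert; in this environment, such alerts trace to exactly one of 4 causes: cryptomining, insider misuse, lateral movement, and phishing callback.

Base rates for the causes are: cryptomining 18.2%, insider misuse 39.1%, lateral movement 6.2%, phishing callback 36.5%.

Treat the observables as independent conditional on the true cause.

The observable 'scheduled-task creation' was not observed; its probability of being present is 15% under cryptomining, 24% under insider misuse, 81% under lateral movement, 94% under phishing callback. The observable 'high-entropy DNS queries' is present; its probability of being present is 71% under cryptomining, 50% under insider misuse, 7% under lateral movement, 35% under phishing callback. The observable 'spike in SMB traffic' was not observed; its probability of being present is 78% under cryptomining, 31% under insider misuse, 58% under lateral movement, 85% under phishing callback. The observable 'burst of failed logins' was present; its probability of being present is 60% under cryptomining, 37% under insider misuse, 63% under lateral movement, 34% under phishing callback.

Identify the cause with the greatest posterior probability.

For each hypothesis, the unnormalized posterior weight is prior × product of the observable likelihoods (using 1 − P(present | H) for each absent observable):
  cryptomining: 0.182 × (1 − 0.15) × 0.71 × (1 − 0.78) × 0.60 = 0.014498
  insider misuse: 0.391 × (1 − 0.24) × 0.50 × (1 − 0.31) × 0.37 = 0.037932
  lateral movement: 0.062 × (1 − 0.81) × 0.07 × (1 − 0.58) × 0.63 = 0.00021819
  phishing callback: 0.365 × (1 − 0.94) × 0.35 × (1 − 0.85) × 0.34 = 0.00039092
The unnormalized weights sum to 0.05304.
P(cryptomining | evidence) ≈ 0.014498 / 0.05304 ≈ 0.273
P(insider misuse | evidence) ≈ 0.037932 / 0.05304 ≈ 0.715
P(lateral movement | evidence) ≈ 0.00021819 / 0.05304 ≈ 0.004
P(phishing callback | evidence) ≈ 0.00039092 / 0.05304 ≈ 0.007
The largest is 0.715, so insider misuse is most probable.

insider misuse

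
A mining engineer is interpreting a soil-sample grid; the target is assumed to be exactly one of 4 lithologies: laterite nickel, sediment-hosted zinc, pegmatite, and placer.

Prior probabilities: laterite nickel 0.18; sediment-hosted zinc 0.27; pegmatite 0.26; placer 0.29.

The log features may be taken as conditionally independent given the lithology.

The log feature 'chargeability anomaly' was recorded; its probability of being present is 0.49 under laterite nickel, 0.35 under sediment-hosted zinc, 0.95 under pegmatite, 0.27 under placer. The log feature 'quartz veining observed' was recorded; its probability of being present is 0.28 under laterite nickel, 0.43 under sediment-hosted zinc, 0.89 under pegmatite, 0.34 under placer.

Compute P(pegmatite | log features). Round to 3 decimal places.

0.705

By Bayes' rule with conditional independence, the unnormalized weight for each hypothesis is prior × ∏ likelihoods:
  laterite nickel: 0.18 × 0.49 × 0.28 = 0.024696
  sediment-hosted zinc: 0.27 × 0.35 × 0.43 = 0.040635
  pegmatite: 0.26 × 0.95 × 0.89 = 0.21983
  placer: 0.29 × 0.27 × 0.34 = 0.026622
Normalizing constant Z = 0.024696 + 0.040635 + 0.21983 + 0.026622 = 0.31178.
P(pegmatite | evidence) = 0.21983 / 0.31178 ≈ 0.705.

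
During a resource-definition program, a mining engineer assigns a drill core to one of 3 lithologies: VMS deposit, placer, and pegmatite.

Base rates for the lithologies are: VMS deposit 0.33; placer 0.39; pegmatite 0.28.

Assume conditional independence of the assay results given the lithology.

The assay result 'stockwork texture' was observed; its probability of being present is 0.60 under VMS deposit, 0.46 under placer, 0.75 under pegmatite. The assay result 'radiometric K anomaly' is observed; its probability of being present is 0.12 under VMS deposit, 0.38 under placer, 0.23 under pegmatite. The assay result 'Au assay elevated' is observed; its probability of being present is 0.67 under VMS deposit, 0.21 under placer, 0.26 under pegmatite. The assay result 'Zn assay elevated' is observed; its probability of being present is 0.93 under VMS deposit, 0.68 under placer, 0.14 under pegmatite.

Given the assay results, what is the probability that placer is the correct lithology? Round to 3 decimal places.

Multiply each prior by the joint likelihood of the assay result pattern:
  VMS deposit: 0.33 × 0.60 × 0.12 × 0.67 × 0.93 = 0.014805
  placer: 0.39 × 0.46 × 0.38 × 0.21 × 0.68 = 0.009735
  pegmatite: 0.28 × 0.75 × 0.23 × 0.26 × 0.14 = 0.0017581
Marginal likelihood of the evidence = 0.026298.
P(placer | evidence) = 0.009735 / 0.026298 ≈ 0.370.

0.370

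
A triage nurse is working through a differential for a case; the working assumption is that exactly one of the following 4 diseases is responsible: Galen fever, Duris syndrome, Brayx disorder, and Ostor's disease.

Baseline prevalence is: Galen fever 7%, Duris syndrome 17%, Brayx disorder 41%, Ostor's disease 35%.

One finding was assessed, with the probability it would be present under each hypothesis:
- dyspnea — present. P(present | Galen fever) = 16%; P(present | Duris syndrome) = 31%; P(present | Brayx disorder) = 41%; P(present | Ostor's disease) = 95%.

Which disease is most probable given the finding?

By Bayes' rule, the unnormalized weight for each hypothesis is prior × likelihood:
  Galen fever: 0.07 × 0.16 = 0.0112
  Duris syndrome: 0.17 × 0.31 = 0.0527
  Brayx disorder: 0.41 × 0.41 = 0.1681
  Ostor's disease: 0.35 × 0.95 = 0.3325
Marginal likelihood of the evidence = 0.5645.
P(Galen fever | evidence) ≈ 0.0112 / 0.5645 ≈ 0.020
P(Duris syndrome | evidence) ≈ 0.0527 / 0.5645 ≈ 0.093
P(Brayx disorder | evidence) ≈ 0.1681 / 0.5645 ≈ 0.298
P(Ostor's disease | evidence) ≈ 0.3325 / 0.5645 ≈ 0.589
The largest is 0.589, so Ostor's disease is most probable.

Ostor's disease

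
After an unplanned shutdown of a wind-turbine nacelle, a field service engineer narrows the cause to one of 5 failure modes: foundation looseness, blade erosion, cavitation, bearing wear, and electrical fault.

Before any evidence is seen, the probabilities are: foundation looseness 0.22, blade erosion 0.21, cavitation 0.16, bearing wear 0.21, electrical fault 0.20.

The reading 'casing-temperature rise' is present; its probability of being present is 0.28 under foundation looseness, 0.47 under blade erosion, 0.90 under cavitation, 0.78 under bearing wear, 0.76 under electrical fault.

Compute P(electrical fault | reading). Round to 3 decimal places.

0.245

By Bayes' rule, the unnormalized weight for each hypothesis is prior × likelihood:
  foundation looseness: 0.22 × 0.28 = 0.0616
  blade erosion: 0.21 × 0.47 = 0.0987
  cavitation: 0.16 × 0.90 = 0.144
  bearing wear: 0.21 × 0.78 = 0.1638
  electrical fault: 0.20 × 0.76 = 0.152
Marginal likelihood of the evidence = 0.6201.
P(electrical fault | evidence) = 0.152 / 0.6201 ≈ 0.245.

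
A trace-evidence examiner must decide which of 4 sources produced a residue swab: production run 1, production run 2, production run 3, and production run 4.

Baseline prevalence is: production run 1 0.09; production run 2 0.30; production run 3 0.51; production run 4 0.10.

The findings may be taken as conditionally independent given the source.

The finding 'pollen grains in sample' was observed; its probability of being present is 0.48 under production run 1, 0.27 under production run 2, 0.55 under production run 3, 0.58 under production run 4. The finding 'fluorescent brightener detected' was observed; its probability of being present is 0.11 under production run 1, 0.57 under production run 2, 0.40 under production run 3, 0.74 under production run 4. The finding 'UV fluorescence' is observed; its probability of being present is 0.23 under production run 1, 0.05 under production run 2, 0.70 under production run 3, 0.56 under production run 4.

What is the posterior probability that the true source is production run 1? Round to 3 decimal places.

0.010

Multiply each prior by the joint likelihood of the evidence pattern:
  production run 1: 0.09 × 0.48 × 0.11 × 0.23 = 0.001093
  production run 2: 0.30 × 0.27 × 0.57 × 0.05 = 0.0023085
  production run 3: 0.51 × 0.55 × 0.40 × 0.70 = 0.07854
  production run 4: 0.10 × 0.58 × 0.74 × 0.56 = 0.024035
Marginal likelihood of the evidence = 0.10598.
P(production run 1 | evidence) = 0.001093 / 0.10598 ≈ 0.010.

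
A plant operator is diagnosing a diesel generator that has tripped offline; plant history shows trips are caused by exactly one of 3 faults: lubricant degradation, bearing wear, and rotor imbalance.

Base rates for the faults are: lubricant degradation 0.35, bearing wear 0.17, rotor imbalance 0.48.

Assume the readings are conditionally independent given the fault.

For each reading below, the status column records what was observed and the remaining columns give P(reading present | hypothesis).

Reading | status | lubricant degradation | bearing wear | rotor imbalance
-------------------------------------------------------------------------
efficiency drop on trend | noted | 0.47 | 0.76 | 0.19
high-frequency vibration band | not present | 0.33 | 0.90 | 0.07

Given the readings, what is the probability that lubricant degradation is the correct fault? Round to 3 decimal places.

Multiply each prior by the joint likelihood of the reading pattern (using 1 − P(present | H) for each absent reading):
  lubricant degradation: 0.35 × 0.47 × (1 − 0.33) = 0.11021
  bearing wear: 0.17 × 0.76 × (1 − 0.90) = 0.01292
  rotor imbalance: 0.48 × 0.19 × (1 − 0.07) = 0.084816
The unnormalized weights sum to 0.20795.
P(lubricant degradation | evidence) = 0.11021 / 0.20795 ≈ 0.530.

0.530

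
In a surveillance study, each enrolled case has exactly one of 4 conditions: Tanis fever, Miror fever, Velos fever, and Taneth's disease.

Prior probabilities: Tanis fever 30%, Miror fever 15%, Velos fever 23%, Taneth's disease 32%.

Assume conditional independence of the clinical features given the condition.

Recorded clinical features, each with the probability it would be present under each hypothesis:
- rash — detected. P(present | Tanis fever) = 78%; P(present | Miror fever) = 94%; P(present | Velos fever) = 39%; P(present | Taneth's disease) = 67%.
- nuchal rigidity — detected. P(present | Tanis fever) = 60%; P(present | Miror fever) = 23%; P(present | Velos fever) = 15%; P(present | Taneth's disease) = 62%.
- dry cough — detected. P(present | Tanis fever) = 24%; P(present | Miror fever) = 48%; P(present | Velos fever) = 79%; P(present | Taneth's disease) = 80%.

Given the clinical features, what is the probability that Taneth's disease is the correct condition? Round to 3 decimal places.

0.640

For each hypothesis, the unnormalized posterior weight is prior × product of the clinical feature likelihoods:
  Tanis fever: 0.30 × 0.78 × 0.60 × 0.24 = 0.033696
  Miror fever: 0.15 × 0.94 × 0.23 × 0.48 = 0.015566
  Velos fever: 0.23 × 0.39 × 0.15 × 0.79 = 0.010629
  Taneth's disease: 0.32 × 0.67 × 0.62 × 0.80 = 0.10634
The unnormalized weights sum to 0.16623.
P(Taneth's disease | evidence) = 0.10634 / 0.16623 ≈ 0.640.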